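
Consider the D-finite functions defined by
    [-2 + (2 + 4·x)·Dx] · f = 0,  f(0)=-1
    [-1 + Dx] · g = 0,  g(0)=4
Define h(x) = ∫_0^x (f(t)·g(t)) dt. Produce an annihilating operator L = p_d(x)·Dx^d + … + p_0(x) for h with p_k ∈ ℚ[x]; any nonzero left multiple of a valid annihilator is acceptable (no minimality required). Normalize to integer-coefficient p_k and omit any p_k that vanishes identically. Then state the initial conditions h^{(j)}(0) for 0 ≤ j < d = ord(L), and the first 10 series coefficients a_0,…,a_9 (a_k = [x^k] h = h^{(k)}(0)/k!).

L = (-2 - 2·x)·Dx + (1 + 2·x)·Dx^2  (order 2).
h: a_k = 0, -4, -4, -4/3, -2/3, 2/15, -14/45, 122/315, -347/630, 4591/5670, …
ICs: h(0) = 0, h′(0) = -4.

f: a_k = -1, -1, 1/2, -1/2, 5/8, -7/8, 21/16, -33/16, 429/128, -715/128, …
g: a_k = 4, 4, 2, 2/3, 1/6, 1/30, 1/180, 1/1260, 1/10080, 1/90720, …
Sym-product of L_f,L_g gives L₀ (≤ ord 1).
Integrate: L := L₀·Dx.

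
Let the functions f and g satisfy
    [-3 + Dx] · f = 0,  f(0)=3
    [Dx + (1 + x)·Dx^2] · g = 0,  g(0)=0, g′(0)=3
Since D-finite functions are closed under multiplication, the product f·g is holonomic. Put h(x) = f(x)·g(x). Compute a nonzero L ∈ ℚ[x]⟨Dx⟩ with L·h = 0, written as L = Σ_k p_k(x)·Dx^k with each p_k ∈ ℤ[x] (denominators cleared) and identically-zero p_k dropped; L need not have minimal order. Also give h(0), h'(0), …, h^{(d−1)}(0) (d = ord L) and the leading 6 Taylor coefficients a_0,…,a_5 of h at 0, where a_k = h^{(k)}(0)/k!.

f: a_k = 3, 9, 27/2, 27/2, 81/8, 243/40, …
g: a_k = 0, 3, -3/2, 1, -3/4, 3/5, …
h₀=f·g: eliminate ⇒ L₀, order ≤ 1·2.
L = (6 + 9·x) + (-5 - 6·x)·Dx + (1 + x)·Dx^2  (order 2).
h: a_k = 0, 9, 45/2, 30, 27, 747/40, …
ICs: h(0) = 0, h′(0) = 9.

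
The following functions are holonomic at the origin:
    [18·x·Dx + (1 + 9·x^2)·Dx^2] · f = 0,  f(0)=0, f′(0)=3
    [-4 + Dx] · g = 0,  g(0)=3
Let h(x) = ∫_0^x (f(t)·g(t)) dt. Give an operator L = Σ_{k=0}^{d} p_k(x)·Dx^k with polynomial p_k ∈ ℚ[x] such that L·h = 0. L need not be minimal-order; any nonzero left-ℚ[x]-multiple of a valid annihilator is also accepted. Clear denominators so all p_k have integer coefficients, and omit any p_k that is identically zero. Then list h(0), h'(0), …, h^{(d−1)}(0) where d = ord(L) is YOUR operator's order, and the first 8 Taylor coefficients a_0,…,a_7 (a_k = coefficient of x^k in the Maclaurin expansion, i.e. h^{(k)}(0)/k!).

L = (16 - 72·x + 144·x^2)·Dx + (-8 + 18·x - 72·x^2)·Dx^2 + (1 + 9·x^2)·Dx^3  (order 3).
h: a_k = 0, 0, 9/2, 12, 45/4, -12/5, 43/10, 372/7, …
ICs: h(0) = 0, h′(0) = 0, h′′(0) = 9.

f: a_k = 0, 3, 0, -9, 0, 243/5, 0, -2187/7, …
g: a_k = 3, 12, 24, 32, 32, 128/5, 256/15, 1024/105, …
L₀ := L_f ⊗_s L_g (sym. prod.), ord ≤ 2.
Integrate: L := L₀·Dx.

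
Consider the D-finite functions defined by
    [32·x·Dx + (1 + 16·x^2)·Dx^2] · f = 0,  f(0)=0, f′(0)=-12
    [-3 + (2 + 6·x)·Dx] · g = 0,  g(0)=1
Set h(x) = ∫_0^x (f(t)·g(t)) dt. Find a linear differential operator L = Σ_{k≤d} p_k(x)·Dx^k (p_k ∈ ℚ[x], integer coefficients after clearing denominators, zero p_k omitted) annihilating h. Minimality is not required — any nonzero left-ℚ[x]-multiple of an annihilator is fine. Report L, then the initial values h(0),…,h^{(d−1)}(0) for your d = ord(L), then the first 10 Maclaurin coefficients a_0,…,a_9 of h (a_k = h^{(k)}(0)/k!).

f: a_k = 0, -12, 0, 64, 0, -3072/5, 0, 49152/7, 0, -262144/3, …
g: a_k = 1, 3/2, -9/8, 27/16, -405/128, 1701/256, -15309/1024, 72171/2048, -2814669/32768, 14073345/65536, …
f·g: L₀ = L_f ⊗_s L_g, ord ≤ 2·1.
Integrate: L := L₀·Dx.
L = (27 - 192·x - 144·x^2)·Dx + (-12 + 92·x + 576·x^2 + 576·x^3)·Dx^2 + (4 + 24·x + 100·x^2 + 384·x^3 + 576·x^4)·Dx^3  (order 3).
h: a_k = 0, 0, -6, -6, 155/8, 303/20, -34583/320, -285867/2240, 68900757/71680, 18911861/17920, …
ICs: h(0) = 0, h′(0) = 0, h′′(0) = -12.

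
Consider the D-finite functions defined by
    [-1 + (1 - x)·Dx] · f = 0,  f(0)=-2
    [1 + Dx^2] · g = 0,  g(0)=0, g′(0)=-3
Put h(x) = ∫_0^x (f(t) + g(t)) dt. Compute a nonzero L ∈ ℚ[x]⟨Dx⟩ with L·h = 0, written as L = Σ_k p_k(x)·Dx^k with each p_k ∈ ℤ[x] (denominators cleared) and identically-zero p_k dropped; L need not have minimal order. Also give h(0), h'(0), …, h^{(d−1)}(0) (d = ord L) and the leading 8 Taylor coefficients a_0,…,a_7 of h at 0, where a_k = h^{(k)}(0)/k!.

f: a_k = -2, -2, -2, -2, -2, -2, -2, -2, …
g: a_k = 0, -3, 0, 1/2, 0, -1/40, 0, 1/1680, …
Weyl lclm of L_f,L_g ⇒ L₀ (ord ≤ 3).
h=∫₀ˣh₀: take L = L₀·Dx.
L = (7 - 2·x + x^2)·Dx + (-3 + 5·x - 3·x^2 + x^3)·Dx^2 + (7 - 2·x + x^2)·Dx^3 + (-3 + 5·x - 3·x^2 + x^3)·Dx^4  (order 4).
h: a_k = 0, -2, -5/2, -2/3, -3/8, -2/5, -27/80, -2/7, …
ICs: h(0) = 0, h′(0) = -2, h′′(0) = -5, h′′′(0) = -4.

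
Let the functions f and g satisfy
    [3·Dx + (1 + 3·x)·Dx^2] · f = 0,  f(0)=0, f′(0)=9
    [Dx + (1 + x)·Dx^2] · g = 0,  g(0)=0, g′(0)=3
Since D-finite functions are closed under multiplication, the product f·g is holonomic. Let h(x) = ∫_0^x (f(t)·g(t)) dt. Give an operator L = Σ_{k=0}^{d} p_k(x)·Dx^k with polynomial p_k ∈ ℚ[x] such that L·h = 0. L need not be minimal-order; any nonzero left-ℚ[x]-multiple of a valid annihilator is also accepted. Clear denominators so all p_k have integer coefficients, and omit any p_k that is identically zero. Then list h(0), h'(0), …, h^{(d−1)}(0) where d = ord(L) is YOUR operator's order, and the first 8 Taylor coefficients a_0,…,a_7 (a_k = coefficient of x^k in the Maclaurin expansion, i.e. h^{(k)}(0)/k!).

f: a_k = 0, 9, -27/2, 27, -243/4, 729/5, -729/2, 6561/7, …
g: a_k = 0, 3, -3/2, 1, -3/4, 3/5, -1/2, 3/7, …
L₀ := L_f ⊗_s L_g (sym. prod.), ord ≤ 4.
Integrate: L := L₀·Dx.
L = (30 + 72·x + 54·x^2)·Dx^2 + (76 + 354·x + 540·x^2 + 270·x^3)·Dx^3 + (29 + 200·x + 486·x^2 + 504·x^3 + 189·x^4)·Dx^4 + (2 + 19·x + 68·x^2 + 114·x^3 + 90·x^4 + 27·x^5)·Dx^5  (order 5).
h: a_k = 0, 0, 0, 9, -27/2, 441/20, -81/2, 11421/140, …
ICs: h(0) = 0, h′(0) = 0, h′′(0) = 0, h′′′(0) = 54, h′′′′(0) = -324.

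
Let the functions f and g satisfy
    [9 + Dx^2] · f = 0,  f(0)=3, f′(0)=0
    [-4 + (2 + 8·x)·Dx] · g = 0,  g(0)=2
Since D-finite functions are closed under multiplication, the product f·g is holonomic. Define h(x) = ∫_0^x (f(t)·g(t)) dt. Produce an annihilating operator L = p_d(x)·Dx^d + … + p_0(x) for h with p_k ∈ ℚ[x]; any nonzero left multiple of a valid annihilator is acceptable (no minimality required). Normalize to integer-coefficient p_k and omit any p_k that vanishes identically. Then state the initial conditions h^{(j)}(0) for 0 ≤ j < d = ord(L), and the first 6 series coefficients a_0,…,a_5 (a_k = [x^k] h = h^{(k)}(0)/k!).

f: a_k = 3, 0, -27/2, 0, 81/8, 0, …
g: a_k = 2, 4, -4, 8, -20, 56, …
Sym-product of L_f,L_g gives L₀ (≤ ord 2).
h=∫₀ˣh₀: take L = L₀·Dx.
L = (21 + 72·x + 144·x^2)·Dx + (-4 - 16·x)·Dx^2 + (1 + 8·x + 16·x^2)·Dx^3  (order 3).
h: a_k = 0, 6, 6, -13, -15/2, 57/20, …
ICs: h(0) = 0, h′(0) = 6, h′′(0) = 12.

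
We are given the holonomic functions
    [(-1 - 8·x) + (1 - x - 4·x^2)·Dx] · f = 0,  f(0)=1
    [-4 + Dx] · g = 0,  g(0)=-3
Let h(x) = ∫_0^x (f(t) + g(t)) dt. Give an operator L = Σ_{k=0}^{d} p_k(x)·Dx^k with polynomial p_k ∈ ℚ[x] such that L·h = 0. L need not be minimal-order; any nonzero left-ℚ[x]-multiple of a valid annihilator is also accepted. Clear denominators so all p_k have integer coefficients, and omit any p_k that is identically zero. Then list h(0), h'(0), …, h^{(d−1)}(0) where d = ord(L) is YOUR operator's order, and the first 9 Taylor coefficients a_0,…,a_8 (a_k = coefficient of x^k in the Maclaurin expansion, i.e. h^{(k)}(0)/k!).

f: a_k = 1, 1, 5, 9, 29, 65, 181, 441, 1165, …
g: a_k = -3, -12, -24, -32, -32, -128/5, -256/15, -1024/105, -512/105, …
h₀=f+g: left-lcm gives L₀, ord ≤ 2.
h=∫h₀ ⇒ L = L₀·Dx.
L = (-24 + 16·x - 576·x^2 - 512·x^3)·Dx + (-6 + 56·x + 208·x^2 - 128·x^3 - 256·x^4)·Dx^2 + (3 - 15·x - 16·x^2 + 64·x^3 + 64·x^4)·Dx^3  (order 3).
h: a_k = 0, -2, -11/2, -19/3, -23/4, -3/5, 197/30, 2459/105, 45281/840, …
ICs: h(0) = 0, h′(0) = -2, h′′(0) = -11.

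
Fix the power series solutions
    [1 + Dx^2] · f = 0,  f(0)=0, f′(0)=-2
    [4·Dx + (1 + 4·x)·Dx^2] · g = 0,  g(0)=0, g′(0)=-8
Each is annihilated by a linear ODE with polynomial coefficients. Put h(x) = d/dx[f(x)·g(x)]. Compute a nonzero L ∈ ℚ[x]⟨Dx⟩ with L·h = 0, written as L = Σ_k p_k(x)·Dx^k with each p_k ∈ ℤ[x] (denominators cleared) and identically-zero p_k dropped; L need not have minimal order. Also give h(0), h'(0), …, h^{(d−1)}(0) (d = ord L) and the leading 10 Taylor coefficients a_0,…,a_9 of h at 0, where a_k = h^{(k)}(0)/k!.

f: a_k = 0, -2, 0, 1/3, 0, -1/60, 0, 1/2520, 0, -1/181440, …
g: a_k = 0, -8, 16, -128/3, 128, -2048/5, 4096/3, -32768/7, 16384, -524288/9, …
f·g: L₀ = L_f ⊗_s L_g, ord ≤ 2·2.
Derive L from L₀ (diff closure).
L = (-12355 - 1064·x - 6288·x^2 - 16128·x^3 - 13568·x^4 + 6144·x^5 + 4096·x^6) + (-3384 - 15968·x - 14080·x^2 - 15360·x^3 + 10240·x^4 + 8192·x^5)·Dx + (-12502 - 2384·x - 10016·x^2 - 19968·x^3 - 14848·x^4 + 12288·x^5 + 8192·x^6)·Dx^2 + (-3384 - 15968·x - 14080·x^2 - 15360·x^3 + 10240·x^4 + 8192·x^5)·Dx^3 + (-147 - 1320·x - 3728·x^2 - 3840·x^3 - 1280·x^4 + 6144·x^5 + 4096·x^6)·Dx^4  (order 4).
h: a_k = 0, 32, -96, 992/3, -3760/3, 14492/3, -282268/15, 4650136/63, -2035846/7, 1862268947/1620, …
ICs: h(0) = 0, h′(0) = 32, h′′(0) = -192, h′′′(0) = 1984.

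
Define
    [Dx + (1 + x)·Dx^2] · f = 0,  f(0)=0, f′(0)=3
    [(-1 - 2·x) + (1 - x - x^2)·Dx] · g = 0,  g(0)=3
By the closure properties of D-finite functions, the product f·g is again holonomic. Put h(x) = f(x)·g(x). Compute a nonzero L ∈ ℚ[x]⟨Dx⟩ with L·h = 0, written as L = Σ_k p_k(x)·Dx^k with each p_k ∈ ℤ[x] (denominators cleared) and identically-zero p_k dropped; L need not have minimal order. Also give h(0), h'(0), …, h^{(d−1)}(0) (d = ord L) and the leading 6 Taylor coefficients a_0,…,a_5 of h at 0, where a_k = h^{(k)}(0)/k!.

f: a_k = 0, 3, -3/2, 1, -3/4, 3/5, …
g: a_k = 3, 3, 6, 9, 15, 24, …
h₀=f·g: eliminate ⇒ L₀, order ≤ 2·1.
L = (3 + 4·x) + (1 + 7·x + 5·x^2)·Dx + (-1 + 2·x^2 + x^3)·Dx^2  (order 2).
h: a_k = 0, 9, 9/2, 33/2, 75/4, 741/20, …
ICs: h(0) = 0, h′(0) = 9.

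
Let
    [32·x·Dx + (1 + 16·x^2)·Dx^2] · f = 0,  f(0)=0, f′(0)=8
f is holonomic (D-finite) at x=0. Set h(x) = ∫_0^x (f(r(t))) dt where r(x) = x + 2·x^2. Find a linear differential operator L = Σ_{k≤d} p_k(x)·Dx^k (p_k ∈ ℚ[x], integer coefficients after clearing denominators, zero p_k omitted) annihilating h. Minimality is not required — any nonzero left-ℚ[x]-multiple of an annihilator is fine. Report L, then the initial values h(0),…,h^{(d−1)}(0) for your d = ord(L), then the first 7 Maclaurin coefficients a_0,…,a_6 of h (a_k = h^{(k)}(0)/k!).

L = (-4 + 32·x + 256·x^2 + 768·x^3 + 768·x^4)·Dx^2 + (1 + 4·x + 16·x^2 + 128·x^3 + 320·x^4 + 256·x^5)·Dx^3  (order 3).
h: a_k = 0, 0, 4, 16/3, -32/3, -256/5, -256/15, …
ICs: h(0) = 0, h′(0) = 0, h′′(0) = 8.

f: a_k = 0, 8, 0, -128/3, 0, 2048/5, 0, …
L₀ from L_f via x↦r, Dx↦r'^{-1}Dx.
h=∫₀ˣh₀: take L = L₀·Dx.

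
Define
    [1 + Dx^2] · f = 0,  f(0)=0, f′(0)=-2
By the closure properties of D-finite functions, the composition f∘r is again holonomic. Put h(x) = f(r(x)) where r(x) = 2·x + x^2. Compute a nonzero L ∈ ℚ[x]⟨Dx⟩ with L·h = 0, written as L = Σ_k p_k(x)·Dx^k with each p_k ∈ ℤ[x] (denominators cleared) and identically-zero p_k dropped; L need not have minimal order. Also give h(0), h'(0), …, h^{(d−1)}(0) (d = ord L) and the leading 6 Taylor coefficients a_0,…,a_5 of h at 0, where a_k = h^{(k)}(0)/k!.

L = (4 + 12·x + 12·x^2 + 4·x^3) - Dx + (1 + x)·Dx^2  (order 2).
h: a_k = 0, -4, -2, 8/3, 4, 22/15, …
ICs: h(0) = 0, h′(0) = -4.

f: a_k = 0, -2, 0, 1/3, 0, -1/60, …
f∘r: x↦r, Dx↦Dx/r' in L_f ⇒ L₀.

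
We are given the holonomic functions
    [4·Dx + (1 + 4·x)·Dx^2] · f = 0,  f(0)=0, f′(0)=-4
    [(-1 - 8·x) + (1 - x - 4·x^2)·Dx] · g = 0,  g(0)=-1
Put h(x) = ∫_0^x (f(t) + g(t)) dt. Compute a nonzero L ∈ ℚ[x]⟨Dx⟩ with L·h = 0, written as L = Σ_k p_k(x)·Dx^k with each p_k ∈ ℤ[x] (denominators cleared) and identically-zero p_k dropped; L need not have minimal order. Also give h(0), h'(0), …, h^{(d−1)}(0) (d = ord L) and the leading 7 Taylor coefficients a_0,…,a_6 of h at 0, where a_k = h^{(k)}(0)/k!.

f: a_k = 0, -4, 8, -64/3, 64, -1024/5, 2048/3, …
g: a_k = -1, -1, -5, -9, -29, -65, -181, …
Weyl lclm of L_f,L_g ⇒ L₀ (ord ≤ 3).
Integrate: L := L₀·Dx.
L = (-268 - 1616·x - 5504·x^2 - 4608·x^3 - 6144·x^4)·Dx^2 + (-11 - 360·x - 3008·x^2 - 7680·x^3 - 9472·x^4 - 10240·x^5)·Dx^3 + (7 + 67·x + 154·x^2 - 136·x^3 - 928·x^4 - 2176·x^5 - 2048·x^6)·Dx^4  (order 4).
h: a_k = 0, -1, -5/2, 1, -91/12, 7, -1349/30, …
ICs: h(0) = 0, h′(0) = -1, h′′(0) = -5, h′′′(0) = 6.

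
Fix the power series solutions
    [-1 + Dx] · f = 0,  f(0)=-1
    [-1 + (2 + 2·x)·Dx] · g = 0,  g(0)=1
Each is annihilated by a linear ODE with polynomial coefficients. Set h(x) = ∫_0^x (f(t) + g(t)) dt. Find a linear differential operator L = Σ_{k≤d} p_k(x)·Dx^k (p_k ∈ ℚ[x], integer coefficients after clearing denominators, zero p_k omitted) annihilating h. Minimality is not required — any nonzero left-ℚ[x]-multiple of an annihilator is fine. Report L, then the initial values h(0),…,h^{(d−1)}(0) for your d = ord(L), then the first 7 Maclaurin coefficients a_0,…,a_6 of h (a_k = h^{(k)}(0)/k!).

L = (3 + 2·x)·Dx + (-5 - 8·x - 4·x^2)·Dx^2 + (2 + 6·x + 4·x^2)·Dx^3  (order 3).
h: a_k = 0, 0, -1/4, -5/24, -5/192, -31/1920, 73/23040, …
ICs: h(0) = 0, h′(0) = 0, h′′(0) = -1/2.

f: a_k = -1, -1, -1/2, -1/6, -1/24, -1/120, -1/720, …
g: a_k = 1, 1/2, -1/8, 1/16, -5/128, 7/256, -21/1024, …
Weyl lclm of L_f,L_g ⇒ L₀ (ord ≤ 2).
∫: right-multiply L₀ by Dx.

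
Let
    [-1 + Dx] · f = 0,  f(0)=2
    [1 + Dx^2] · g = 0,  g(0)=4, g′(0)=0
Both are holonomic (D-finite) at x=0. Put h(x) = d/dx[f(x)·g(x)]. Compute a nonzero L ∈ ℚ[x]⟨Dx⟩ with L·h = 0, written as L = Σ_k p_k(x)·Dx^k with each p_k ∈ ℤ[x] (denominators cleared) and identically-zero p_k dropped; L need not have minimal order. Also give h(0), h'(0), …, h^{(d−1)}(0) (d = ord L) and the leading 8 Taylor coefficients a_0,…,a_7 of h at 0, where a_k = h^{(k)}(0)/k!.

L = 2 - 2·Dx + Dx^2  (order 2).
h: a_k = 8, 0, -8, -16/3, -4/3, 0, 4/45, 8/315, …
ICs: h(0) = 8, h′(0) = 0.

f: a_k = 2, 2, 1, 1/3, 1/12, 1/60, 1/360, 1/2520, …
g: a_k = 4, 0, -2, 0, 1/6, 0, -1/180, 0, …
Product ⇒ symmetric product L₀, ord ≤ 2.
h₀' ⇒ L via d/dx closure of L₀.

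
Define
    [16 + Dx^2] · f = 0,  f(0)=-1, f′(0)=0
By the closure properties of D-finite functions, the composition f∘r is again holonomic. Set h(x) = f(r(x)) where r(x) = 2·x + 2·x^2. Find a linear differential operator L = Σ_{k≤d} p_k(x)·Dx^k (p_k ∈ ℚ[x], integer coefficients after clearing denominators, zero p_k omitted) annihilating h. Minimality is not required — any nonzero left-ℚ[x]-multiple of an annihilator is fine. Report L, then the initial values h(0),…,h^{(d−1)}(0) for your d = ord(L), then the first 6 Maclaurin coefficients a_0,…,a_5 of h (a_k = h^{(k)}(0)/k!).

f: a_k = -1, 0, 8, 0, -32/3, 0, …
Substitute x→r, Dx→(1/r')Dx; clear ⇒ L₀.
L = (64 + 384·x + 768·x^2 + 512·x^3) - 2·Dx + (1 + 2·x)·Dx^2  (order 2).
h: a_k = -1, 0, 32, 64, -416/3, -2048/3, …
ICs: h(0) = -1, h′(0) = 0.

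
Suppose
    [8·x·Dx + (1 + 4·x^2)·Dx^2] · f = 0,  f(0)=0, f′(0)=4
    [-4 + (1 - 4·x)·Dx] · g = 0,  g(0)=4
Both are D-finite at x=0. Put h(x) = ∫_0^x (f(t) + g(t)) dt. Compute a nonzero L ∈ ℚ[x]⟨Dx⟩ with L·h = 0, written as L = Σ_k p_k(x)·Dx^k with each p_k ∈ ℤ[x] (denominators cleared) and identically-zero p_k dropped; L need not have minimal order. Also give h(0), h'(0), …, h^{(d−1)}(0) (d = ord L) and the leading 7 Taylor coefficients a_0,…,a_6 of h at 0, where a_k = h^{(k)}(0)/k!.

f: a_k = 0, 4, 0, -16/3, 0, 64/5, 0, …
g: a_k = 4, 16, 64, 256, 1024, 4096, 16384, …
h₀=f+g: left-lcm gives L₀, ord ≤ 3.
∫: right-multiply L₀ by Dx.
L = (8 - 128·x - 96·x^2)·Dx^2 + (-13 + 8·x - 100·x^2 - 96·x^3)·Dx^3 + (1 - 3·x - 12·x^3 - 16·x^4)·Dx^4  (order 4).
h: a_k = 0, 4, 10, 64/3, 188/3, 1024/5, 3424/5, …
ICs: h(0) = 0, h′(0) = 4, h′′(0) = 20, h′′′(0) = 128.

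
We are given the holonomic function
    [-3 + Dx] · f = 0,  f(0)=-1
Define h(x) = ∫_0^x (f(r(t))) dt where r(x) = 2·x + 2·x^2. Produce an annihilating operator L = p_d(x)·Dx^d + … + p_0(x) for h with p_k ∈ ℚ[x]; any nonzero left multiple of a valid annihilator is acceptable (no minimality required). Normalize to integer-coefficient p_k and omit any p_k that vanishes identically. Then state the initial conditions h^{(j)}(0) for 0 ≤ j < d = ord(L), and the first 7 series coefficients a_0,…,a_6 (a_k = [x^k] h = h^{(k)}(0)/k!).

f: a_k = -1, -3, -9/2, -9/2, -27/8, -81/40, -81/80, …
h₀=f(r): pull back L_f along r ⇒ L₀.
Integrate: L := L₀·Dx.
L = (-6 - 12·x)·Dx + Dx^2  (order 2).
h: a_k = 0, -1, -3, -8, -18, -36, -324/5, …
ICs: h(0) = 0, h′(0) = -1.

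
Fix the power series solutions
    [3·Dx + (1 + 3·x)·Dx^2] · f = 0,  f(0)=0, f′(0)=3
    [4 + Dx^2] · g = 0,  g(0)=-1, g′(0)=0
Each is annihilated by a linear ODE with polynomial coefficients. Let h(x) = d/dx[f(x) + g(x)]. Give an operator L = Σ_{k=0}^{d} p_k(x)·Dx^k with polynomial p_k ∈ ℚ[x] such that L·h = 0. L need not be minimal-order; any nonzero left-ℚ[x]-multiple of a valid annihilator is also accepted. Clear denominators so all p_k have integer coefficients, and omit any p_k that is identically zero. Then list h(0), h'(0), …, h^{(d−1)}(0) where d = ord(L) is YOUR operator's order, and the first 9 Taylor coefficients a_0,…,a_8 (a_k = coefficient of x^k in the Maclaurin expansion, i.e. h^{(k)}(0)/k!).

L = (348 + 144·x + 216·x^2) + (44 + 180·x + 216·x^2 + 216·x^3)·Dx + (87 + 36·x + 54·x^2)·Dx^2 + (11 + 45·x + 54·x^2 + 54·x^3)·Dx^3  (order 3).
h: a_k = 3, -5, 27, -251/3, 243, -10927/15, 2187, -2066731/315, 19683, …
ICs: h(0) = 3, h′(0) = -5, h′′(0) = 54.

f: a_k = 0, 3, -9/2, 9, -81/4, 243/5, -243/2, 2187/7, -6561/8, …
g: a_k = -1, 0, 2, 0, -2/3, 0, 4/45, 0, -2/315, …
Sum ⇒ L₀ = lclm(L_f,L_g) in ℚ(x)⟨Dx⟩.
Derive L from L₀ (diff closure).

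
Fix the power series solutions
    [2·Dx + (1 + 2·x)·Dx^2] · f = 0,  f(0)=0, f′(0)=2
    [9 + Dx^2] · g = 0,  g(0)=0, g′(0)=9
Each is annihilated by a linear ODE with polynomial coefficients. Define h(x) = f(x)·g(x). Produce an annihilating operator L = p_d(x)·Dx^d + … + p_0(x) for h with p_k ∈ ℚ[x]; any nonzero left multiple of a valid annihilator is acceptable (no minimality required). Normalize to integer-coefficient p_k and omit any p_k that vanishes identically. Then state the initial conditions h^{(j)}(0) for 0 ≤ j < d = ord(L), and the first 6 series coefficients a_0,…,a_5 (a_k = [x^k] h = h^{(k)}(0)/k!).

L = (63 + 1053·x + 3969·x^2 + 5832·x^3 + 2916·x^4) + (63 + 450·x + 972·x^2 + 648·x^3)·Dx + (25 + 270·x + 918·x^2 + 1296·x^3 + 648·x^4)·Dx^2 + (7 + 50·x + 108·x^2 + 72·x^3)·Dx^3 + (2 + 17·x + 53·x^2 + 72·x^3 + 36·x^4)·Dx^4  (order 4).
h: a_k = 0, 0, 18, -18, -3, -9, …
ICs: h(0) = 0, h′(0) = 0, h′′(0) = 36, h′′′(0) = -108.

f: a_k = 0, 2, -2, 8/3, -4, 32/5, …
g: a_k = 0, 9, 0, -27/2, 0, 243/40, …
f·g: L₀ = L_f ⊗_s L_g, ord ≤ 2·2.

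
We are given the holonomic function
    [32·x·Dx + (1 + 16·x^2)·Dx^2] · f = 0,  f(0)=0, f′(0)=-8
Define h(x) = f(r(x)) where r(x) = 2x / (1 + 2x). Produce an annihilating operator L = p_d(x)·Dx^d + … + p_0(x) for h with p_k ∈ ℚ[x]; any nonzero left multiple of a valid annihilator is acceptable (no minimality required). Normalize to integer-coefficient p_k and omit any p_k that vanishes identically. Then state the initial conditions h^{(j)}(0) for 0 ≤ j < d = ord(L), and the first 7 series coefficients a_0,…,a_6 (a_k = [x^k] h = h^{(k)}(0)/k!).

L = (4 + 136·x)·Dx + (1 + 4·x + 68·x^2)·Dx^2  (order 2).
h: a_k = 0, -16, 32, 832/3, -1920, -25856/5, 312832/3, …
ICs: h(0) = 0, h′(0) = -16.

f: a_k = 0, -8, 0, 128/3, 0, -2048/5, 0, …
L₀ from L_f via x↦r, Dx↦r'^{-1}Dx.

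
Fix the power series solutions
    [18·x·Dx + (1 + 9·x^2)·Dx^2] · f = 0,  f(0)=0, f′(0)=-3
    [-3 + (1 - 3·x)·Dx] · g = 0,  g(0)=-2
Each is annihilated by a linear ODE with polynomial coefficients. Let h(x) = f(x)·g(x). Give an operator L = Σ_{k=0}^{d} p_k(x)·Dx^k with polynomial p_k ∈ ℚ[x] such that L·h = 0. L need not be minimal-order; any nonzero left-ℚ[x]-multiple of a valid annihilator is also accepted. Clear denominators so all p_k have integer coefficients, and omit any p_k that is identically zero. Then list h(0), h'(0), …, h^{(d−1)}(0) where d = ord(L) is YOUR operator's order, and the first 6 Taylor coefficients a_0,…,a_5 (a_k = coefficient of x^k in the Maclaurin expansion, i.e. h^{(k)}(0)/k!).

L = 54·x + (6 - 18·x + 108·x^2)·Dx + (-1 + 3·x - 9·x^2 + 27·x^3)·Dx^2  (order 2).
h: a_k = 0, 6, 18, 36, 108, 2106/5, …
ICs: h(0) = 0, h′(0) = 6.

f: a_k = 0, -3, 0, 9, 0, -243/5, …
g: a_k = -2, -6, -18, -54, -162, -486, …
Sym-product of L_f,L_g gives L₀ (≤ ord 2).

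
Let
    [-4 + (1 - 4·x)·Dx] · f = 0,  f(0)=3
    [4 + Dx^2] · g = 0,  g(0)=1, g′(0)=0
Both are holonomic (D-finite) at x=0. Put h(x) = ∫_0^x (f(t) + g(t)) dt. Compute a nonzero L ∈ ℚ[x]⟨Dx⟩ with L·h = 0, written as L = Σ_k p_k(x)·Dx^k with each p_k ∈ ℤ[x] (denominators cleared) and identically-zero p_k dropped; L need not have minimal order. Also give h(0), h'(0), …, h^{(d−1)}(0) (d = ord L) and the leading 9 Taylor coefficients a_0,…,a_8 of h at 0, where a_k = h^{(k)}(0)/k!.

f: a_k = 3, 12, 48, 192, 768, 3072, 12288, 49152, 196608, …
g: a_k = 1, 0, -2, 0, 2/3, 0, -4/45, 0, 2/315, …
Weyl lclm of L_f,L_g ⇒ L₀ (ord ≤ 3).
Integrate: L := L₀·Dx.
L = (400 - 128·x + 256·x^2)·Dx + (-36 + 176·x - 192·x^2 + 256·x^3)·Dx^2 + (100 - 32·x + 64·x^2)·Dx^3 + (-9 + 44·x - 48·x^2 + 64·x^3)·Dx^4  (order 4).
h: a_k = 0, 4, 6, 46/3, 48, 2306/15, 512, 552956/315, 6144, …
ICs: h(0) = 0, h′(0) = 4, h′′(0) = 12, h′′′(0) = 92.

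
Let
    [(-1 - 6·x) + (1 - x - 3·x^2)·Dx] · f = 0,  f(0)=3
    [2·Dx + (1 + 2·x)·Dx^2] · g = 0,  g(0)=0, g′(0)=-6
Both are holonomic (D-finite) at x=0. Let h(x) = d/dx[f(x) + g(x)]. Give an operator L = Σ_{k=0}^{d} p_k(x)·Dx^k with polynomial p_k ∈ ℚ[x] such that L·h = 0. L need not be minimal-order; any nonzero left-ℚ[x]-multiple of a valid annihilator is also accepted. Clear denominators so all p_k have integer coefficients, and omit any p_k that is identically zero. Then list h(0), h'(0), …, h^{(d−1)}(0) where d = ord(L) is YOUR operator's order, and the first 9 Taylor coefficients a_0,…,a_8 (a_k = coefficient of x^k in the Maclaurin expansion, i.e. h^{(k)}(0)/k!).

f: a_k = 3, 3, 12, 21, 57, 120, 291, 651, 1524, …
g: a_k = 0, -6, 6, -8, 12, -96/5, 32, -384/7, 96, …
Sum ⇒ L₀ = lclm(L_f,L_g) in ℚ(x)⟨Dx⟩.
h₀' ⇒ L via d/dx closure of L₀.
L = (74 + 412·x + 948·x^2 + 864·x^3 + 648·x^4) + (17 + 212·x + 890·x^2 + 1644·x^3 + 1764·x^4 + 1080·x^5)·Dx + (-5 - 27·x - 33·x^2 + 68·x^3 + 276·x^4 + 396·x^5 + 216·x^6)·Dx^2  (order 2).
h: a_k = -3, 36, 39, 276, 504, 1938, 4173, 12960, 29757, …
ICs: h(0) = -3, h′(0) = 36.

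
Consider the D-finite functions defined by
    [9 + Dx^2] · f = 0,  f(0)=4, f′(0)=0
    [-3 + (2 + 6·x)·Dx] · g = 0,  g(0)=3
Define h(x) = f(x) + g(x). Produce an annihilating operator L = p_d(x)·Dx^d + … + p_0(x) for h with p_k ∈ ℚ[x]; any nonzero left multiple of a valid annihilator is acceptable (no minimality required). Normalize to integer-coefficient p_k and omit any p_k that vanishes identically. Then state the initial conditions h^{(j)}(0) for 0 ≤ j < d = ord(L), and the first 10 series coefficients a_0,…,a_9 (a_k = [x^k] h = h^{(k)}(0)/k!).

L = (-63 - 216·x - 324·x^2) + (18 + 198·x + 648·x^2 + 648·x^3)·Dx + (-7 - 24·x - 36·x^2)·Dx^2 + (2 + 22·x + 72·x^2 + 72·x^3)·Dx^3  (order 3).
h: a_k = 7, 9/2, -171/8, 81/16, 513/128, 5103/256, -250371/5120, 216513/2048, -294793749/1146880, 42220035/65536, …
ICs: h(0) = 7, h′(0) = 9/2, h′′(0) = -171/4.

f: a_k = 4, 0, -18, 0, 27/2, 0, -81/20, 0, 729/1120, 0, …
g: a_k = 3, 9/2, -27/8, 81/16, -1215/128, 5103/256, -45927/1024, 216513/2048, -8444007/32768, 42220035/65536, …
L₀ := lclm(L_f,L_g); ord L₀ ≤ 2+1.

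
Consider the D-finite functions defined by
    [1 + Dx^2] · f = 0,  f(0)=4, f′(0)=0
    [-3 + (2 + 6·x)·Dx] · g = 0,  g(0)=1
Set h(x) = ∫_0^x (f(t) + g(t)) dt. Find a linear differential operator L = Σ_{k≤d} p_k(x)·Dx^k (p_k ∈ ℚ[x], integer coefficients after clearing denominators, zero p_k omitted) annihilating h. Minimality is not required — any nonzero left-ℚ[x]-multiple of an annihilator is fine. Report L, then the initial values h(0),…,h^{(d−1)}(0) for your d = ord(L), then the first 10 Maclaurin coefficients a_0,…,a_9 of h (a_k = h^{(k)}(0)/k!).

L = (-93 - 72·x - 108·x^2)·Dx + (-10 + 18·x + 216·x^2 + 216·x^3)·Dx^2 + (-93 - 72·x - 108·x^2)·Dx^3 + (-10 + 18·x + 216·x^2 + 216·x^3)·Dx^4  (order 4).
h: a_k = 0, 5, 3/4, -25/24, 27/64, -1151/1920, 567/512, -689161/322560, 72171/16384, -886619711/92897280, …
ICs: h(0) = 0, h′(0) = 5, h′′(0) = 3/2, h′′′(0) = -25/4.

f: a_k = 4, 0, -2, 0, 1/6, 0, -1/180, 0, 1/10080, 0, …
g: a_k = 1, 3/2, -9/8, 27/16, -405/128, 1701/256, -15309/1024, 72171/2048, -2814669/32768, 14073345/65536, …
Weyl lclm of L_f,L_g ⇒ L₀ (ord ≤ 3).
h=∫₀ˣh₀: take L = L₀·Dx.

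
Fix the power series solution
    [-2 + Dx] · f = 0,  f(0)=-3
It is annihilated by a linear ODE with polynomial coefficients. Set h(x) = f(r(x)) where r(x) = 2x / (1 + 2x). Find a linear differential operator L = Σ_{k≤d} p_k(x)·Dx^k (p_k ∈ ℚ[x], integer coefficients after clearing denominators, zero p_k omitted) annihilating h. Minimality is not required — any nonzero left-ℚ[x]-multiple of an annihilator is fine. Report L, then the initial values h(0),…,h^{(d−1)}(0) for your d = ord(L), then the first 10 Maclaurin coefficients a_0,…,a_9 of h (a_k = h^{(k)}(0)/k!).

f: a_k = -3, -6, -6, -4, -2, -4/5, -4/15, -8/105, -2/105, -4/945, …
h₀=f(r): pull back L_f along r ⇒ L₀.
L = -4 + (1 + 4·x + 4·x^2)·Dx  (order 1).
h: a_k = -3, -12, 0, 16, -32, 192/5, -256/15, -1280/21, 8192/35, -72704/135, …
ICs: h(0) = -3.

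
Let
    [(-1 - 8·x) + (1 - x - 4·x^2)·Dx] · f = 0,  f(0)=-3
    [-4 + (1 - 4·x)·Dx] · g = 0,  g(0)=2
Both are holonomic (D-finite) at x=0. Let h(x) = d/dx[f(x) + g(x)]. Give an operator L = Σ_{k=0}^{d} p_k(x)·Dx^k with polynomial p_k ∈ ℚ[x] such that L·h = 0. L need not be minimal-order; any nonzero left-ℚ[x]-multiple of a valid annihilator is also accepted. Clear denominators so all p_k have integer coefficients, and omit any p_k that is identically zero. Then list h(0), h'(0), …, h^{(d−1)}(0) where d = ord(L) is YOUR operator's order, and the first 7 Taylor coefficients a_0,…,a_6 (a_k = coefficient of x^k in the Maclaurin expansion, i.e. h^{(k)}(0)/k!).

L = (264 - 384·x + 6912·x^2 - 6144·x^3 + 6144·x^4) + (-21 - 264·x - 96·x^2 + 4608·x^3 - 5376·x^4 + 6144·x^5)·Dx + (-1 + 41·x - 228·x^2 + 288·x^3 + 256·x^4 - 768·x^5 + 1024·x^6)·Dx^2  (order 2).
h: a_k = 5, 34, 303, 1700, 9265, 45894, 220115, …
ICs: h(0) = 5, h′(0) = 34.

f: a_k = -3, -3, -15, -27, -87, -195, -543, …
g: a_k = 2, 8, 32, 128, 512, 2048, 8192, …
Weyl lclm of L_f,L_g ⇒ L₀ (ord ≤ 2).
h=h₀': d/dx-closure on L₀ ⇒ L.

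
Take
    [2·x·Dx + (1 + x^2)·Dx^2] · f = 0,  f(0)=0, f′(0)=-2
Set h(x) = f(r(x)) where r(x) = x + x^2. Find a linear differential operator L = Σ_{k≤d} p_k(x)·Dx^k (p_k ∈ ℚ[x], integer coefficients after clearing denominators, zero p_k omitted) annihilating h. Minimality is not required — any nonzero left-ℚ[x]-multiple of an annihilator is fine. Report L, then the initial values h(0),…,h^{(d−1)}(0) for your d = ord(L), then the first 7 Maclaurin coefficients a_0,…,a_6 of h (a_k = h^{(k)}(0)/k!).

f: a_k = 0, -2, 0, 2/3, 0, -2/5, 0, …
h₀=f(r): pull back L_f along r ⇒ L₀.
L = (-2 + 2·x + 8·x^2 + 12·x^3 + 6·x^4)·Dx + (1 + 2·x + x^2 + 4·x^3 + 5·x^4 + 2·x^5)·Dx^2  (order 2).
h: a_k = 0, -2, -2, 2/3, 2, 8/5, -4/3, …
ICs: h(0) = 0, h′(0) = -2.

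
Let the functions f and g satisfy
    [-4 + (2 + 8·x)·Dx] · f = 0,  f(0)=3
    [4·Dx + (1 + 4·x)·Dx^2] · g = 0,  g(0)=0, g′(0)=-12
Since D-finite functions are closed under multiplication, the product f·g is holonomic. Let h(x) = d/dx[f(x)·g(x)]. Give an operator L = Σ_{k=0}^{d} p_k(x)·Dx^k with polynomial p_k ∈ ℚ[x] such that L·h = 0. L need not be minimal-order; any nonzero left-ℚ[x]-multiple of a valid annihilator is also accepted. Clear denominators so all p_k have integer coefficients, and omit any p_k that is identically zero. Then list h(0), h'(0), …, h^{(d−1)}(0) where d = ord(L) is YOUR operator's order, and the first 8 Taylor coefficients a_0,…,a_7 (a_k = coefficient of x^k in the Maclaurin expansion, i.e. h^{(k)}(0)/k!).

L = 4 + (8 + 32·x)·Dx + (1 + 8·x + 16·x^2)·Dx^2  (order 2).
h: a_k = -36, 0, 72, -384, 1704, -35712/5, 146064/5, -4130304/35, …
ICs: h(0) = -36, h′(0) = 0.

f: a_k = 3, 6, -6, 12, -30, 84, -252, 792, …
g: a_k = 0, -12, 24, -64, 192, -3072/5, 2048, -49152/7, …
Product ⇒ symmetric product L₀, ord ≤ 2.
h=h₀': d/dx-closure on L₀ ⇒ L.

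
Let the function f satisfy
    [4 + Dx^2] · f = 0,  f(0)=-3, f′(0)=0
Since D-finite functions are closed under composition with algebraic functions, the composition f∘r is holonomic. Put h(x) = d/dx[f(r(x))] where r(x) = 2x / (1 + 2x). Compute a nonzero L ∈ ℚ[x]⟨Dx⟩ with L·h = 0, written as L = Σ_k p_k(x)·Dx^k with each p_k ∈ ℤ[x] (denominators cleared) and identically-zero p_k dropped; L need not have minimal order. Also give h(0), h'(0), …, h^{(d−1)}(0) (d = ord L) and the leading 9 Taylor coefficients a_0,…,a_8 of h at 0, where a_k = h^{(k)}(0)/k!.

f: a_k = -3, 0, 6, 0, -2, 0, 4/15, 0, -2/105, …
Change of var in L_f (x↦r) gives L₀.
h₀' ⇒ L via d/dx closure of L₀.
L = (40 + 96·x + 96·x^2) + (12 + 72·x + 144·x^2 + 96·x^3)·Dx + (1 + 8·x + 24·x^2 + 32·x^3 + 16·x^4)·Dx^2  (order 2).
h: a_k = 0, 48, -288, 1024, -2560, 19712/5, 10752/5, -4820992/105, 7938048/35, …
ICs: h(0) = 0, h′(0) = 48.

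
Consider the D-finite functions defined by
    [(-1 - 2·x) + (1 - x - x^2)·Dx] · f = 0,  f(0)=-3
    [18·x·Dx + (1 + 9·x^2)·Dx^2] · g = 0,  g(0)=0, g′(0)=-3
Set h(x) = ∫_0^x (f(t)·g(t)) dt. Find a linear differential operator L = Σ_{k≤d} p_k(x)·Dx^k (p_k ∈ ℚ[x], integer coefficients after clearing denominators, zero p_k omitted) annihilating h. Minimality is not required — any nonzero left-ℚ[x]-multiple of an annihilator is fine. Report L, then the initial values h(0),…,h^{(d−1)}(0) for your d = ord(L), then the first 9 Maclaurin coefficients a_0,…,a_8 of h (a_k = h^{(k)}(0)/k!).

f: a_k = -3, -3, -6, -9, -15, -24, -39, -63, -102, …
g: a_k = 0, -3, 0, 9, 0, -243/5, 0, 2187/7, 0, …
f·g: L₀ = L_f ⊗_s L_g, ord ≤ 1·2.
Integrate: L := L₀·Dx.
L = (2 + 18·x + 54·x^2)·Dx + (2 - 14·x + 36·x^2 + 54·x^3)·Dx^2 + (-1 + x - 8·x^2 + 9·x^3 + 9·x^4)·Dx^3  (order 3).
h: a_k = 0, 0, 9/2, 3, -9/4, 0, 114/5, 684/35, -23229/280, …
ICs: h(0) = 0, h′(0) = 0, h′′(0) = 9.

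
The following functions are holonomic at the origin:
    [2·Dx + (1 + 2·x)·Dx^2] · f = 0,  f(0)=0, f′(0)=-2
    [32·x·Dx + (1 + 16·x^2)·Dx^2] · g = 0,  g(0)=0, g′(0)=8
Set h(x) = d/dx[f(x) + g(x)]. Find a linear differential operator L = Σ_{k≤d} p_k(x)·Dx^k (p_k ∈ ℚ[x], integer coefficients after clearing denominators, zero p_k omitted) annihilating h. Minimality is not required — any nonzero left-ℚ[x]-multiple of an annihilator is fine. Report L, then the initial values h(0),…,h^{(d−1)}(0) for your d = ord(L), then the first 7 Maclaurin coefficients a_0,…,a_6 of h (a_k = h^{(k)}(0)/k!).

L = (-32 - 192·x + 1536·x^2 + 1024·x^3) + (-20 - 64·x + 576·x^2 + 3072·x^3 + 2048·x^4)·Dx + (-1 + 14·x + 32·x^2 + 256·x^3 + 768·x^4 + 512·x^5)·Dx^2  (order 2).
h: a_k = 6, 4, -136, 16, 2016, 64, -32896, …
ICs: h(0) = 6, h′(0) = 4.

f: a_k = 0, -2, 2, -8/3, 4, -32/5, 32/3, …
g: a_k = 0, 8, 0, -128/3, 0, 2048/5, 0, …
f+g: L₀ = lclm(L_f,L_g), ord ≤ 2+2.
Differentiate: ansatz ord ≤ ord L₀ ⇒ L.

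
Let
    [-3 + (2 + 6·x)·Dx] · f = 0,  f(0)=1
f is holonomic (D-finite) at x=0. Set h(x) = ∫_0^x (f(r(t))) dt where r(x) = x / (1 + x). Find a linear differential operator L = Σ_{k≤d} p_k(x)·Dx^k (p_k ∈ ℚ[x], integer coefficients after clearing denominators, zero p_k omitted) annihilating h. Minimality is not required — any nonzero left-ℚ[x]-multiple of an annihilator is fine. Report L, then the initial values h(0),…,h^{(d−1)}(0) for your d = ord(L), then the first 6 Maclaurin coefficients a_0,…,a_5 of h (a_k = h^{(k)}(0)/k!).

L = -3·Dx + (2 + 10·x + 8·x^2)·Dx^2  (order 2).
h: a_k = 0, 1, 3/4, -7/8, 87/64, -1677/640, …
ICs: h(0) = 0, h′(0) = 1.

f: a_k = 1, 3/2, -9/8, 27/16, -405/128, 1701/256, …
f∘r: x↦r, Dx↦Dx/r' in L_f ⇒ L₀.
Integrate: L := L₀·Dx.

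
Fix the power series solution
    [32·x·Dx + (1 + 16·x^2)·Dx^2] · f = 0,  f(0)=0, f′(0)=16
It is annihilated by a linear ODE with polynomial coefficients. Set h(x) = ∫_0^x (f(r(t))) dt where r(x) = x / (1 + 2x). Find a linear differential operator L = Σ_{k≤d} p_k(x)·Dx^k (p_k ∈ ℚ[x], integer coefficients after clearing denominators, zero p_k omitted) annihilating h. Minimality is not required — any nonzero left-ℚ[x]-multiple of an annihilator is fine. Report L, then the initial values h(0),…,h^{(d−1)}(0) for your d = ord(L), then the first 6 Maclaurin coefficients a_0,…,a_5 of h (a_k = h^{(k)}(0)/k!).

f: a_k = 0, 16, 0, -256/3, 0, 4096/5, …
h₀=f(r): pull back L_f along r ⇒ L₀.
h=∫₀ˣh₀: take L = L₀·Dx.
L = (4 + 40·x)·Dx^2 + (1 + 4·x + 20·x^2)·Dx^3  (order 3).
h: a_k = 0, 0, 8, -32/3, -16/3, 384/5, …
ICs: h(0) = 0, h′(0) = 0, h′′(0) = 16.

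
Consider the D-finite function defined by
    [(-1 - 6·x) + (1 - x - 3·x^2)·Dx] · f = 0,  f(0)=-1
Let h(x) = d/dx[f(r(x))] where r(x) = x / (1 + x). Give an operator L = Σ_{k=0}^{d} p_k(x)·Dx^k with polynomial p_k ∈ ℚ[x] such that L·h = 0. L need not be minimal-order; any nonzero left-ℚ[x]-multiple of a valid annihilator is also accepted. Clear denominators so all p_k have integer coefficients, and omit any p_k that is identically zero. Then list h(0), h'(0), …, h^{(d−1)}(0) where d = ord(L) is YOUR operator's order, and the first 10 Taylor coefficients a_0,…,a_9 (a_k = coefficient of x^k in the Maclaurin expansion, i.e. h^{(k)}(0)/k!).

L = (6 + 18·x + 72·x^2 + 42·x^3) + (-1 - 9·x - 12·x^2 + 17·x^3 + 21·x^4)·Dx  (order 1).
h: a_k = -1, -6, 0, -36, 45, -216, 441, -1368, 3240, -8730, …
ICs: h(0) = -1.

f: a_k = -1, -1, -4, -7, -19, -40, -97, -217, -508, -1159, …
Change of var in L_f (x↦r) gives L₀.
h=h₀': d/dx-closure on L₀ ⇒ L.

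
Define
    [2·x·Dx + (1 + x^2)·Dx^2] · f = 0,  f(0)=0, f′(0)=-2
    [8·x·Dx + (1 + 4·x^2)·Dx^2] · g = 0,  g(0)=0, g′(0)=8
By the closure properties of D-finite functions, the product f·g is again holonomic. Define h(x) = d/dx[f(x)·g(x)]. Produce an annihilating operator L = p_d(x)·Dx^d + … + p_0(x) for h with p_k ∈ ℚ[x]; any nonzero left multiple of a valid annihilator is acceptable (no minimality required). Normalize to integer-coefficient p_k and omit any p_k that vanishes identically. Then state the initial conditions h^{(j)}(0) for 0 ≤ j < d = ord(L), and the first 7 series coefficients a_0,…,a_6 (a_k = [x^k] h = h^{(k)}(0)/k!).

f: a_k = 0, -2, 0, 2/3, 0, -2/5, 0, …
g: a_k = 0, 8, 0, -32/3, 0, 128/5, 0, …
f·g: L₀ = L_f ⊗_s L_g, ord ≤ 2·2.
Differentiate: ansatz ord ≤ ord L₀ ⇒ L.
L = (-96·x - 800·x^3 - 1024·x^5 + 640·x^7 + 1536·x^9) + (-20 - 412·x^2 - 1440·x^4 - 896·x^6 + 2240·x^8 + 2304·x^10)·Dx + (-40·x - 280·x^3 - 480·x^5 + 272·x^7 + 1280·x^9 + 768·x^11)·Dx^2 + (-1 - 10·x^2 - 29·x^4 + 116·x^8 + 160·x^10 + 64·x^12)·Dx^3  (order 3).
h: a_k = 0, -32, 0, 320/3, 0, -5536/15, 0, …
ICs: h(0) = 0, h′(0) = -32, h′′(0) = 0.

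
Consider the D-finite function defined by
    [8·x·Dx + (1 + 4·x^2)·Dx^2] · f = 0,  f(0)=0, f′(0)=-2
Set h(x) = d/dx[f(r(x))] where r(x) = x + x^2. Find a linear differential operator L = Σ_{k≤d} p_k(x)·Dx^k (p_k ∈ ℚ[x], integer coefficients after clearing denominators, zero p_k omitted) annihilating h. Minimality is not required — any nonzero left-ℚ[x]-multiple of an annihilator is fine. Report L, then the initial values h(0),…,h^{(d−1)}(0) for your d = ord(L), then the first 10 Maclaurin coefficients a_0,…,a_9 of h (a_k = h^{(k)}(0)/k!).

f: a_k = 0, -2, 0, 8/3, 0, -32/5, 0, 128/7, 0, -512/9, …
L₀ from L_f via x↦r, Dx↦r'^{-1}Dx.
h=h₀': d/dx-closure on L₀ ⇒ L.
L = (-2 + 8·x + 32·x^2 + 48·x^3 + 24·x^4) + (1 + 2·x + 4·x^2 + 16·x^3 + 20·x^4 + 8·x^5)·Dx  (order 1).
h: a_k = -2, -4, 8, 32, 8, -176, -320, 512, 2656, 1216, …
ICs: h(0) = -2.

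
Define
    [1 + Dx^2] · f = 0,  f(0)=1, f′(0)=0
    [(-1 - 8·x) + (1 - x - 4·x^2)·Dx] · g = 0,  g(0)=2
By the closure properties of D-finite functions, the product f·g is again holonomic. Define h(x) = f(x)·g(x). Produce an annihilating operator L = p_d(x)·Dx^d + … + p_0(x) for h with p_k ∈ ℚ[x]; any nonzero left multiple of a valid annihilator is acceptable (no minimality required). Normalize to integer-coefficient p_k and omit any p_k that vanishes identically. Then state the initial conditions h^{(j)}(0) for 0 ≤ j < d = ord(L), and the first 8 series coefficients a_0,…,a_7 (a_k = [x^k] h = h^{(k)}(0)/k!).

f: a_k = 1, 0, -1/2, 0, 1/24, 0, -1/720, 0, …
g: a_k = 2, 2, 10, 18, 58, 130, 362, 882, …
Sym-product of L_f,L_g gives L₀ (≤ ord 2).
L = (7 + x + 4·x^2) + (2 + 16·x)·Dx + (-1 + x + 4·x^2)·Dx^2  (order 2).
h: a_k = 2, 2, 9, 17, 637/12, 1453/12, 120029/360, 294389/360, …
ICs: h(0) = 2, h′(0) = 2.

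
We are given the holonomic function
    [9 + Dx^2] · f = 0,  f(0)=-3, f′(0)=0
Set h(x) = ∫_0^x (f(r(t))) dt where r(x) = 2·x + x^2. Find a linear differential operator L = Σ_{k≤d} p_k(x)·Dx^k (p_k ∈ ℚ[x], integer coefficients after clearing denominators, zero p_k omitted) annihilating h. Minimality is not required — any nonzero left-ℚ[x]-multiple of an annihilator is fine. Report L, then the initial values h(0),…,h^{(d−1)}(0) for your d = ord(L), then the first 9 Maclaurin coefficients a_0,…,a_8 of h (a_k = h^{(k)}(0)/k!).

L = (36 + 108·x + 108·x^2 + 36·x^3)·Dx - Dx^2 + (1 + x)·Dx^3  (order 3).
h: a_k = 0, -3, 0, 18, 27/2, -297/10, -54, -243/35, 2511/40, …
ICs: h(0) = 0, h′(0) = -3, h′′(0) = 0.

f: a_k = -3, 0, 27/2, 0, -81/8, 0, 243/80, 0, -2187/4480, …
h₀=f(r): pull back L_f along r ⇒ L₀.
Integrate: L := L₀·Dx.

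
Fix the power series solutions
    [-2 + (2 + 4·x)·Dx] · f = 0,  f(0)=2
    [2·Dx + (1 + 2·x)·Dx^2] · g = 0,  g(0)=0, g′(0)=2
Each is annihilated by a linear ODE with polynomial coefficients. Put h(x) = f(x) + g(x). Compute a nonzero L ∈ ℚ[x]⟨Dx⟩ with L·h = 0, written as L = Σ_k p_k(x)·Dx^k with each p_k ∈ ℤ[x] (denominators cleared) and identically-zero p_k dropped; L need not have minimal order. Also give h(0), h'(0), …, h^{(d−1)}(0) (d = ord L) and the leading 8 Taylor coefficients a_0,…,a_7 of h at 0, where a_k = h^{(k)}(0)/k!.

L = 2·Dx + (5 + 10·x)·Dx^2 + (1 + 4·x + 4·x^2)·Dx^3  (order 3).
h: a_k = 2, 4, -3, 11/3, -21/4, 163/20, -319/24, 1255/56, …
ICs: h(0) = 2, h′(0) = 4, h′′(0) = -6.

f: a_k = 2, 2, -1, 1, -5/4, 7/4, -21/8, 33/8, …
g: a_k = 0, 2, -2, 8/3, -4, 32/5, -32/3, 128/7, …
Weyl lclm of L_f,L_g ⇒ L₀ (ord ≤ 3).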